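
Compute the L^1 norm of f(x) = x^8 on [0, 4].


Step 1: ||f||_1 = (integral_0^4 |x^8|^1 dx)^(1/1)
     = (integral_0^4 x^8 dx)^(1/1)
Step 2: integral_0^4 x^8 dx = [x^9/(9)] from 0 to 4 = 4^9/9
     = 262144/9 = 29127.111111
Step 3: ||f||_1 = (29127.111111)^(1/1) = 29127.111111


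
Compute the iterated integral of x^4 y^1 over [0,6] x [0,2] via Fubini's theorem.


By Fubini's theorem, the double integral factors as a product of single integrals:
Step 1: integral_0^6 x^4 dx = [x^5/5] from 0 to 6
     = 6^5/5 = 1555.2
Step 2: integral_0^2 y^1 dy = [y^2/2] from 0 to 2
     = 2^2/2 = 2
Step 3: Double integral = 1555.2 * 2 = 3110.4


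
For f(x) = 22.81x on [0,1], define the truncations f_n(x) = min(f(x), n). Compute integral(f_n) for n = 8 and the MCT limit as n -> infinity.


f(x) = 22.81x on [0,1]; f_n(x) = min(22.81x, n). At n = 8:
Step 1: f(x) reaches 8 at x = 8/22.81 = 0.350723
Step 2: integral(f_8) = integral(22.81x, 0, 0.350723) + integral(8, 0.350723, 1)
       = 22.81*0.350723^2/2 + 8*(1 - 0.350723)
       = 1.402893 + 5.194213
       = 6.597107
Step 3: As n -> infinity, f_n increases to f, so by MCT integral(f_n) -> integral(f) = 22.81/2 = 11.405.
Convergence: integral(f_8) = 6.597107 -> 11.405 as n -> infinity


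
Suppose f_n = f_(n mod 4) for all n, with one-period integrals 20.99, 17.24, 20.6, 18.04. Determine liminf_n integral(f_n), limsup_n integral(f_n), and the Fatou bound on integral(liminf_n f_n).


The sequence (integral(f_n)) is periodic with period 4, repeating the values 20.99, 17.24, 20.6, 18.04 indefinitely.
Step 1: For a periodic sequence, every tail (a_m, a_(m+1), ...) contains all 4 period values infinitely often.
Step 2: Hence inf of every tail = min of the period values = min(20.99, 17.24, 20.6, 18.04) = 17.24.
        liminf_n integral(f_n) = sup over m of (inf of tail from m) = 17.24.
Step 3: Similarly sup of every tail = max of the period values = 20.99.
        limsup_n integral(f_n) = 20.99.
Step 4: Fatou's lemma: integral(liminf_n f_n) <= liminf_n integral(f_n) = 17.24.
        So the integral of the pointwise liminf is at most 17.24.


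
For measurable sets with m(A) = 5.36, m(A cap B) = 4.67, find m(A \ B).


m(A \ B) = m(A) - m(A n B)
= 5.36 - 4.67
= 0.69


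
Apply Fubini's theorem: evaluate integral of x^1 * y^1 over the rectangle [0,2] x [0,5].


By Fubini's theorem, the double integral factors as a product of single integrals:
Step 1: integral_0^2 x^1 dx = [x^2/2] from 0 to 2
     = 2^2/2 = 2
Step 2: integral_0^5 y^1 dy = [y^2/2] from 0 to 5
     = 5^2/2 = 12.5
Step 3: Double integral = 2 * 12.5 = 25


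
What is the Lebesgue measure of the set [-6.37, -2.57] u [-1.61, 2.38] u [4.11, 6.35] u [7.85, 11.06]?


For pairwise disjoint intervals, m(union) = sum of lengths.
= (-2.57 - -6.37) + (2.38 - -1.61) + (6.35 - 4.11) + (11.06 - 7.85)
= 3.8 + 3.99 + 2.24 + 3.21
= 13.24


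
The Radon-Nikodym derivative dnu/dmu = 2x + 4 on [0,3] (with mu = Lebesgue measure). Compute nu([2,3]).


nu(A) = integral_A (dnu/dmu) dmu = integral_2^3 (2x + 4) dx
Step 1: Antiderivative F(x) = (2/2)x^2 + 4x
Step 2: F(3) = (2/2)*3^2 + 4*3 = 9 + 12 = 21
Step 3: F(2) = (2/2)*2^2 + 4*2 = 4 + 8 = 12
Step 4: nu([2,3]) = F(3) - F(2) = 21 - 12 = 9


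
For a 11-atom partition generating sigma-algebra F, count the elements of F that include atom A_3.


Each element of F is a union of some subset S of the 11 atoms.
The element contains A_3 iff A_3 is in S.
So we count subsets S of {A_1,...,A_11} with A_3 in S: choose freely among the other 10 atoms.
Count = 2^(11-1) = 2^10 = 1024.


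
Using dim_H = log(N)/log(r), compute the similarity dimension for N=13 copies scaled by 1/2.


For a self-similar set with N copies scaled by 1/r:
dim_H = log(N)/log(r) = log(13)/log(2)
= 2.564949/0.693147
= 3.70044


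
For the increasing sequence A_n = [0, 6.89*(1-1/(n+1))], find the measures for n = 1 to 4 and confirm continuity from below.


By continuity of measure from below: if A_n increases to A, then m(A_n) -> m(A).
Here A = [0, 6.89], so m(A) = 6.89
Step 1: a_1 = 6.89*(1 - 1/2) = 3.445, m(A_1) = 3.445
Step 2: a_2 = 6.89*(1 - 1/3) = 4.5933, m(A_2) = 4.5933
Step 3: a_3 = 6.89*(1 - 1/4) = 5.1675, m(A_3) = 5.1675
Step 4: a_4 = 6.89*(1 - 1/5) = 5.512, m(A_4) = 5.512
Limit: m(A_n) -> m([0,6.89]) = 6.89


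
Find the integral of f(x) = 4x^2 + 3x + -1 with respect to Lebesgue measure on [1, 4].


The Lebesgue integral of a Riemann-integrable function agrees with the Riemann integral.
Antiderivative F(x) = (4/3)x^3 + (3/2)x^2 + -1x
F(4) = (4/3)*4^3 + (3/2)*4^2 + -1*4
     = (4/3)*64 + (3/2)*16 + -1*4
     = 85.333333 + 24 + -4
     = 105.333333
F(1) = 1.833333
Integral = F(4) - F(1) = 105.333333 - 1.833333 = 103.5


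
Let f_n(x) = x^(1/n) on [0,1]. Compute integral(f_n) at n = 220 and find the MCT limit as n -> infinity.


At n = 220: f_220(x) = x^(1/220).
Step 1: integral(x^(1/220), 0, 1) = [x^(1/220+1) / (1/220+1)] from 0 to 1
     = 1 / (1/220 + 1) = 1 / ((220+1)/220) = 220/(220+1)
     = 220/221 = 0.995475
Step 2: As n -> infinity, f_n(x) = x^(1/n) -> 1 for x in (0,1], and f_n is increasing in n.
By MCT, lim_n integral(f_n) = integral(lim_n f_n) = integral(1, 0, 1) = 1.
Step 3: Verify convergence: 220/221 = 0.995475 -> 1


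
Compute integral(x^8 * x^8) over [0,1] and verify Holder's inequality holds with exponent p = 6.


Step 1: Exact integral of f*g = integral(x^16, 0, 1) = 1/17
     = 0.058824
Step 2: Holder bound with p=6, q=1.2:
  ||f||_p = (integral x^48 dx)^(1/6) = (1/49)^(1/6) = 0.522758
  ||g||_q = (integral x^9.6 dx)^(1/1.2) = (1/10.6)^(1/1.2) = 0.139823
Step 3: Holder bound = ||f||_p * ||g||_q = 0.522758 * 0.139823 = 0.073094
Verification: 0.058824 <= 0.073094 (Holder holds)


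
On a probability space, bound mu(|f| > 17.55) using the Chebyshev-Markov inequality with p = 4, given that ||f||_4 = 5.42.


Chebyshev/Markov inequality: mu(|f| > eps) <= (||f||_p / eps)^p
Step 1: ||f||_4 / eps = 5.42 / 17.55 = 0.308832
Step 2: Raise to power p = 4:
  (0.308832)^4 = 0.009097
Step 3: Therefore mu(|f| > 17.55) <= 0.009097


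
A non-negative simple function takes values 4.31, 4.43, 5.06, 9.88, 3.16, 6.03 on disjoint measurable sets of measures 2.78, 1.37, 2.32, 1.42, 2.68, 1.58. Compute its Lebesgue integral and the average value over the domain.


Step 1: Integral = sum(value_i * measure_i)
= 4.31*2.78 + 4.43*1.37 + 5.06*2.32 + 9.88*1.42 + 3.16*2.68 + 6.03*1.58
= 11.9818 + 6.0691 + 11.7392 + 14.0296 + 8.4688 + 9.5274
= 61.8159
Step 2: Total measure of domain = 2.78 + 1.37 + 2.32 + 1.42 + 2.68 + 1.58 = 12.15
Step 3: Average value = 61.8159 / 12.15 = 5.087728


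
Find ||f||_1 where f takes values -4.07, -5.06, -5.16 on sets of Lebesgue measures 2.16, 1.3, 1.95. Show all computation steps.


Step 1: Compute |f_i|^1 for each value:
  |-4.07|^1 = 4.07
  |-5.06|^1 = 5.06
  |-5.16|^1 = 5.16
Step 2: Multiply by measures and sum:
  4.07 * 2.16 = 8.7912
  5.06 * 1.3 = 6.578
  5.16 * 1.95 = 10.062
Sum = 8.7912 + 6.578 + 10.062 = 25.4312
Step 3: Take the p-th root:
||f||_1 = (25.4312)^(1/1) = 25.4312


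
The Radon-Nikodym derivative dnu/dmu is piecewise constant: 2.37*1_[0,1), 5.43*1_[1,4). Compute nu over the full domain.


Integrate each piece of the Radon-Nikodym derivative:
Step 1: integral_0^1 2.37 dx = 2.37*(1-0) = 2.37*1 = 2.37
Step 2: integral_1^4 5.43 dx = 5.43*(4-1) = 5.43*3 = 16.29
Total: 2.37 + 16.29 = 18.66


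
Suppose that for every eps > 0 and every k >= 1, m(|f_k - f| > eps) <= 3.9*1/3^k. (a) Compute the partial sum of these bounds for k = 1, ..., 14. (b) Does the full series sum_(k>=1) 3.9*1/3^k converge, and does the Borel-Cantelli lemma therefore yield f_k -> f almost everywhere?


Step 1: List the terms 3.9*1/3^k for k = 1 to 14:
  k=1: 1.3
  k=2: 0.433333
  k=3: 0.144444
  k=4: 0.048148
  k=5: 0.016049
  k=6: 0.00535
  k=7: 0.001783
  k=8: 5.944216e-04
  k=9: 1.981405e-04
  k=10: 6.604684e-05
  k=11: 2.201561e-05
  k=12: 7.338538e-06
  k=13: 2.446179e-06
  k=14: 8.153931e-07
Step 2: Partial sum = 1.3 + 0.433333 + 0.144444 + 0.048148 + 0.016049 + 0.00535 + 0.001783 + 5.944216e-04 + 1.981405e-04 + 6.604684e-05 + 2.201561e-05 + 7.338538e-06 + 2.446179e-06 + 8.153931e-07
     = 1.95
Step 3: The full series sum_(k>=1) 3.9*1/3^k converges (geometric series with ratio 1/3 < 1; a constant multiple of a convergent series converges).
Step 4: Fix eps > 0. Since sum_k m(|f_k - f| > eps) < infinity, the Borel-Cantelli lemma gives
        m(limsup_k {|f_k - f| > eps}) = 0, i.e. for a.e. x, |f_k(x) - f(x)| <= eps for all large k.
        Applying this with eps = 1/j for j = 1, 2, ... and intersecting the countably many full-measure sets,
        for a.e. x we get limsup_k |f_k(x) - f(x)| <= 1/j for every j, hence f_k -> f almost everywhere.
Conclusion: series converges; Borel-Cantelli yields f_k -> f a.e.


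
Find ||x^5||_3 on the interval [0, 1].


Step 1: ||f||_3 = (integral_0^1 |x^5|^3 dx)^(1/3)
     = (integral_0^1 x^15 dx)^(1/3)
Step 2: integral_0^1 x^15 dx = [x^16/(16)] from 0 to 1 = 1^16/16
     = 1/16 = 0.0625
Step 3: ||f||_3 = (0.0625)^(1/3) = 0.39685


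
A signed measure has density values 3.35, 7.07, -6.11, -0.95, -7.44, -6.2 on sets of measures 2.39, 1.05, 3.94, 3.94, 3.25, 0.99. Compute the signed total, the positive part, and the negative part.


Step 1: Compute signed measure on each set:
  Set 1: 3.35 * 2.39 = 8.0065
  Set 2: 7.07 * 1.05 = 7.4235
  Set 3: -6.11 * 3.94 = -24.0734
  Set 4: -0.95 * 3.94 = -3.743
  Set 5: -7.44 * 3.25 = -24.18
  Set 6: -6.2 * 0.99 = -6.138
Step 2: Total signed measure = (8.0065) + (7.4235) + (-24.0734) + (-3.743) + (-24.18) + (-6.138)
     = -42.7044
Step 3: Positive part mu+(X) = sum of positive contributions = 15.43
Step 4: Negative part mu-(X) = |sum of negative contributions| = 58.1344


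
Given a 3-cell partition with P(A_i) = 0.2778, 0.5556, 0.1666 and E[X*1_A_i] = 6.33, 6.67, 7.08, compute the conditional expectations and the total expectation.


For each cell A_i: E[X|A_i] = E[X*1_A_i] / P(A_i)
Step 1: E[X|A_1] = 6.33 / 0.2778 = 22.786177
Step 2: E[X|A_2] = 6.67 / 0.5556 = 12.00504
Step 3: E[X|A_3] = 7.08 / 0.1666 = 42.496999
Verification: E[X] = sum E[X*1_A_i] = 6.33 + 6.67 + 7.08 = 20.08


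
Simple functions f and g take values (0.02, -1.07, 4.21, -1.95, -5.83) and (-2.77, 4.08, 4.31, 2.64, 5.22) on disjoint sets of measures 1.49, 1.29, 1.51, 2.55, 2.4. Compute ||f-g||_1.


Step 1: Compute differences f_i - g_i:
  0.02 - -2.77 = 2.79
  -1.07 - 4.08 = -5.15
  4.21 - 4.31 = -0.1
  -1.95 - 2.64 = -4.59
  -5.83 - 5.22 = -11.05
Step 2: Compute |diff|^1 * measure for each set:
  |2.79|^1 * 1.49 = 2.79 * 1.49 = 4.1571
  |-5.15|^1 * 1.29 = 5.15 * 1.29 = 6.6435
  |-0.1|^1 * 1.51 = 0.1 * 1.51 = 0.151
  |-4.59|^1 * 2.55 = 4.59 * 2.55 = 11.7045
  |-11.05|^1 * 2.4 = 11.05 * 2.4 = 26.52
Step 3: Sum = 49.1761
Step 4: ||f-g||_1 = (49.1761)^(1/1) = 49.1761


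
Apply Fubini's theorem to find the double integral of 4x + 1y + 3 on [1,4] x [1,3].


By Fubini, integrate in x first, then y.
Step 1: Fix y, integrate over x in [1,4]:
  integral(4x + 1y + 3, x=1..4)
  = 4*(4^2 - 1^2)/2 + (1y + 3)*(4 - 1)
  = 30 + (1y + 3)*3
  = 30 + 3y + 9
  = 39 + 3y
Step 2: Integrate over y in [1,3]:
  integral(39 + 3y, y=1..3)
  = 39*2 + 3*(3^2 - 1^2)/2
  = 78 + 12
  = 90


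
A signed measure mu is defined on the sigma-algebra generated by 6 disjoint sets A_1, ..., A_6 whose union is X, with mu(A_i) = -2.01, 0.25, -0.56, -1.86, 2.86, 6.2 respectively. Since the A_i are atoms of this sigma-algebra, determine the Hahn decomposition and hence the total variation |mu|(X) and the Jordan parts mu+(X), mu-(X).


Step 1: Every measurable set is a union of atoms (the cells / points), so a Hahn decomposition is
  obtained by grouping atoms by sign: P = union of atoms with mu > 0, N = union of the remaining atoms.
  Atoms in P (indices): 2, 5, 6;  atoms in N (indices): 1, 3, 4
  Positive values: 0.25, 2.86, 6.2
  Negative values: -2.01, -0.56, -1.86
Step 2: mu+(X) = mu(P) = sum of positive atom values = 9.31
Step 3: mu-(X) = -mu(N) = sum of |negative atom values| = 4.43
Step 4: |mu|(X) = mu+(X) + mu-(X) = 9.31 + 4.43 = 13.74


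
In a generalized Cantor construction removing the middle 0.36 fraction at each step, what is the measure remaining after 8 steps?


Step 1: At each step, fraction remaining = 1 - 0.36 = 0.64
Step 2: After 8 steps, measure = (0.64)^8
Result = 0.028147


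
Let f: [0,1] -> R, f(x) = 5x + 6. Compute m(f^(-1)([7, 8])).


f^(-1)([7, 8]) = {x : 7 <= 5x + 6 <= 8}
Solving: (7 - 6)/5 <= x <= (8 - 6)/5
= [0.2, 0.4]
Intersecting with [0,1]: [0.2, 0.4]
Measure = 0.4 - 0.2 = 0.2


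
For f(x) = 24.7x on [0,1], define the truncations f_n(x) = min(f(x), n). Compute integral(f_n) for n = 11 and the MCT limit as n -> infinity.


f(x) = 24.7x on [0,1]; f_n(x) = min(24.7x, n). At n = 11:
Step 1: f(x) reaches 11 at x = 11/24.7 = 0.445344
Step 2: integral(f_11) = integral(24.7x, 0, 0.445344) + integral(11, 0.445344, 1)
       = 24.7*0.445344^2/2 + 11*(1 - 0.445344)
       = 2.449393 + 6.101215
       = 8.550607
Step 3: As n -> infinity, f_n increases to f, so by MCT integral(f_n) -> integral(f) = 24.7/2 = 12.35.
Convergence: integral(f_11) = 8.550607 -> 12.35 as n -> infinity


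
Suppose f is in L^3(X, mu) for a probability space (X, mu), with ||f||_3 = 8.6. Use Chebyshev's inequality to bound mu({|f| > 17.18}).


Chebyshev/Markov inequality: mu(|f| > eps) <= (||f||_p / eps)^p
Step 1: ||f||_3 / eps = 8.6 / 17.18 = 0.500582
Step 2: Raise to power p = 3:
  (0.500582)^3 = 0.125437
Step 3: Therefore mu(|f| > 17.18) <= 0.125437


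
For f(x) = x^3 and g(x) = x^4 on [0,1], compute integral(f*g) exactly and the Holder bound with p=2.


Step 1: Exact integral of f*g = integral(x^7, 0, 1) = 1/8
     = 0.125
Step 2: Holder bound with p=2, q=2:
  ||f||_p = (integral x^6 dx)^(1/2) = (1/7)^(1/2) = 0.377964
  ||g||_q = (integral x^8 dx)^(1/2) = (1/9)^(1/2) = 0.333333
Step 3: Holder bound = ||f||_p * ||g||_q = 0.377964 * 0.333333 = 0.125988
Verification: 0.125 <= 0.125988 (Holder holds)


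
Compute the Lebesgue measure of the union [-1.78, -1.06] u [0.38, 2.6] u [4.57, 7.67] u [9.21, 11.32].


For pairwise disjoint intervals, m(union) = sum of lengths.
= (-1.06 - -1.78) + (2.6 - 0.38) + (7.67 - 4.57) + (11.32 - 9.21)
= 0.72 + 2.22 + 3.1 + 2.11
= 8.15


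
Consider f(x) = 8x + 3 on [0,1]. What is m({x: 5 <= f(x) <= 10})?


f^(-1)([5, 10]) = {x : 5 <= 8x + 3 <= 10}
Solving: (5 - 3)/8 <= x <= (10 - 3)/8
= [0.25, 0.875]
Intersecting with [0,1]: [0.25, 0.875]
Measure = 0.875 - 0.25 = 0.625


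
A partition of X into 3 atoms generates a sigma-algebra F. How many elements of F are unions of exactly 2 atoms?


Each element of F is a union of some subset of the 3 atoms.
Elements that are unions of exactly 2 atoms correspond to 2-element subsets of the 3 atoms.
Count = C(3, 2) = 3! / (2! * 1!) = 3.


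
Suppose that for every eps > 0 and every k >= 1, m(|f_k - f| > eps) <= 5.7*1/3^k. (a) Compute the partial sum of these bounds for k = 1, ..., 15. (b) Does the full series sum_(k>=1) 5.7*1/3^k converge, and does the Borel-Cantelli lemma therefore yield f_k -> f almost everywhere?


Step 1: List the terms 5.7*1/3^k for k = 1 to 15:
  k=1: 1.9
  k=2: 0.633333
  k=3: 0.211111
  k=4: 0.07037
  k=5: 0.023457
  k=6: 0.007819
  k=7: 0.002606
  k=8: 8.687700e-04
  k=9: 2.895900e-04
  k=10: 9.653000e-05
  k=11: 3.217667e-05
  k=12: 1.072556e-05
  k=13: 3.575185e-06
  k=14: 1.191728e-06
  k=15: 3.972428e-07
Step 2: Partial sum = 1.9 + 0.633333 + 0.211111 + 0.07037 + 0.023457 + 0.007819 + 0.002606 + 8.687700e-04 + 2.895900e-04 + 9.653000e-05 + 3.217667e-05 + 1.072556e-05 + 3.575185e-06 + 1.191728e-06 + 3.972428e-07
     = 2.85
Step 3: The full series sum_(k>=1) 5.7*1/3^k converges (geometric series with ratio 1/3 < 1; a constant multiple of a convergent series converges).
Step 4: Fix eps > 0. Since sum_k m(|f_k - f| > eps) < infinity, the Borel-Cantelli lemma gives
        m(limsup_k {|f_k - f| > eps}) = 0, i.e. for a.e. x, |f_k(x) - f(x)| <= eps for all large k.
        Applying this with eps = 1/j for j = 1, 2, ... and intersecting the countably many full-measure sets,
        for a.e. x we get limsup_k |f_k(x) - f(x)| <= 1/j for every j, hence f_k -> f almost everywhere.
Conclusion: series converges; Borel-Cantelli yields f_k -> f a.e.


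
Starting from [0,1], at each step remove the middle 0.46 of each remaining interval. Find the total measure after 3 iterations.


Step 1: At each step, fraction remaining = 1 - 0.46 = 0.54
Step 2: After 3 steps, measure = (0.54)^3
Step 3: Computing the power step by step:
  After step 1: 0.54
  After step 2: 0.2916
  After step 3: 0.157464
Result = 0.157464


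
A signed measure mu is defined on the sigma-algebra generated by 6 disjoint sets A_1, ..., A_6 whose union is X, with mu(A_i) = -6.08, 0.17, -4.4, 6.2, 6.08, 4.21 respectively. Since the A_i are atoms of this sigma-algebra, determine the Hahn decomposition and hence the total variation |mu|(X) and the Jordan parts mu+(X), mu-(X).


Step 1: Every measurable set is a union of atoms (the cells / points), so a Hahn decomposition is
  obtained by grouping atoms by sign: P = union of atoms with mu > 0, N = union of the remaining atoms.
  Atoms in P (indices): 2, 4, 5, 6;  atoms in N (indices): 1, 3
  Positive values: 0.17, 6.2, 6.08, 4.21
  Negative values: -6.08, -4.4
Step 2: mu+(X) = mu(P) = sum of positive atom values = 16.66
Step 3: mu-(X) = -mu(N) = sum of |negative atom values| = 10.48
Step 4: |mu|(X) = mu+(X) + mu-(X) = 16.66 + 10.48 = 27.14


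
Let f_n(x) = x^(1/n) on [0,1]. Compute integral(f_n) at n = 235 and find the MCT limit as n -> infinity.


At n = 235: f_235(x) = x^(1/235).
Step 1: integral(x^(1/235), 0, 1) = [x^(1/235+1) / (1/235+1)] from 0 to 1
     = 1 / (1/235 + 1) = 1 / ((235+1)/235) = 235/(235+1)
     = 235/236 = 0.995763
Step 2: As n -> infinity, f_n(x) = x^(1/n) -> 1 for x in (0,1], and f_n is increasing in n.
By MCT, lim_n integral(f_n) = integral(lim_n f_n) = integral(1, 0, 1) = 1.
Step 3: Verify convergence: 235/236 = 0.995763 -> 1


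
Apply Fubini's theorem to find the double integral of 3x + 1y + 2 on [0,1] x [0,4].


By Fubini, integrate in x first, then y.
Step 1: Fix y, integrate over x in [0,1]:
  integral(3x + 1y + 2, x=0..1)
  = 3*(1^2 - 0^2)/2 + (1y + 2)*(1 - 0)
  = 1.5 + (1y + 2)*1
  = 1.5 + 1y + 2
  = 3.5 + 1y
Step 2: Integrate over y in [0,4]:
  integral(3.5 + 1y, y=0..4)
  = 3.5*4 + 1*(4^2 - 0^2)/2
  = 14 + 8
  = 22


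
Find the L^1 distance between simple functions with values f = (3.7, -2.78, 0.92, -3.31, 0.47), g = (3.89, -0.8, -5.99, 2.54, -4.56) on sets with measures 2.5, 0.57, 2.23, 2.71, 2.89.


Step 1: Compute differences f_i - g_i:
  3.7 - 3.89 = -0.19
  -2.78 - -0.8 = -1.98
  0.92 - -5.99 = 6.91
  -3.31 - 2.54 = -5.85
  0.47 - -4.56 = 5.03
Step 2: Compute |diff|^1 * measure for each set:
  |-0.19|^1 * 2.5 = 0.19 * 2.5 = 0.475
  |-1.98|^1 * 0.57 = 1.98 * 0.57 = 1.1286
  |6.91|^1 * 2.23 = 6.91 * 2.23 = 15.4093
  |-5.85|^1 * 2.71 = 5.85 * 2.71 = 15.8535
  |5.03|^1 * 2.89 = 5.03 * 2.89 = 14.5367
Step 3: Sum = 47.4031
Step 4: ||f-g||_1 = (47.4031)^(1/1) = 47.4031


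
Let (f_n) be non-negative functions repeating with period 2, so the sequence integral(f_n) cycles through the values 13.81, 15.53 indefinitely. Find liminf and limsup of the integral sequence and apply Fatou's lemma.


The sequence (integral(f_n)) is periodic with period 2, repeating the values 13.81, 15.53 indefinitely.
Step 1: For a periodic sequence, every tail (a_m, a_(m+1), ...) contains all 2 period values infinitely often.
Step 2: Hence inf of every tail = min of the period values = min(13.81, 15.53) = 13.81.
        liminf_n integral(f_n) = sup over m of (inf of tail from m) = 13.81.
Step 3: Similarly sup of every tail = max of the period values = 15.53.
        limsup_n integral(f_n) = 15.53.
Step 4: Fatou's lemma: integral(liminf_n f_n) <= liminf_n integral(f_n) = 13.81.
        So the integral of the pointwise liminf is at most 13.81.


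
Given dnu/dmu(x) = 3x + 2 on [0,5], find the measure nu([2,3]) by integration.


nu(A) = integral_A (dnu/dmu) dmu = integral_2^3 (3x + 2) dx
Step 1: Antiderivative F(x) = (3/2)x^2 + 2x
Step 2: F(3) = (3/2)*3^2 + 2*3 = 13.5 + 6 = 19.5
Step 3: F(2) = (3/2)*2^2 + 2*2 = 6 + 4 = 10
Step 4: nu([2,3]) = F(3) - F(2) = 19.5 - 10 = 9.5


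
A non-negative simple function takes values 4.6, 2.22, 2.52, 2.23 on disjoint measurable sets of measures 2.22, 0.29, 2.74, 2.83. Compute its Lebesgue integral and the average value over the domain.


Step 1: Integral = sum(value_i * measure_i)
= 4.6*2.22 + 2.22*0.29 + 2.52*2.74 + 2.23*2.83
= 10.212 + 0.6438 + 6.9048 + 6.3109
= 24.0715
Step 2: Total measure of domain = 2.22 + 0.29 + 2.74 + 2.83 = 8.08
Step 3: Average value = 24.0715 / 8.08 = 2.979146


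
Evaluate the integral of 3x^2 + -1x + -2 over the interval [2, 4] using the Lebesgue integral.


The Lebesgue integral of a Riemann-integrable function agrees with the Riemann integral.
Antiderivative F(x) = (3/3)x^3 + (-1/2)x^2 + -2x
F(4) = (3/3)*4^3 + (-1/2)*4^2 + -2*4
     = (3/3)*64 + (-1/2)*16 + -2*4
     = 64 + -8 + -8
     = 48
F(2) = 2
Integral = F(4) - F(2) = 48 - 2 = 46


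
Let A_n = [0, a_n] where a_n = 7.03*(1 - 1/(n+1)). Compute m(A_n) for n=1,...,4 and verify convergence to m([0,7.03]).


By continuity of measure from below: if A_n increases to A, then m(A_n) -> m(A).
Here A = [0, 7.03], so m(A) = 7.03
Step 1: a_1 = 7.03*(1 - 1/2) = 3.515, m(A_1) = 3.515
Step 2: a_2 = 7.03*(1 - 1/3) = 4.6867, m(A_2) = 4.6867
Step 3: a_3 = 7.03*(1 - 1/4) = 5.2725, m(A_3) = 5.2725
Step 4: a_4 = 7.03*(1 - 1/5) = 5.624, m(A_4) = 5.624
Limit: m(A_n) -> m([0,7.03]) = 7.03


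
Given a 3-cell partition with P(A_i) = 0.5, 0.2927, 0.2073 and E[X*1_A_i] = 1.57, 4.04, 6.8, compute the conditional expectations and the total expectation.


For each cell A_i: E[X|A_i] = E[X*1_A_i] / P(A_i)
Step 1: E[X|A_1] = 1.57 / 0.5 = 3.14
Step 2: E[X|A_2] = 4.04 / 0.2927 = 13.802528
Step 3: E[X|A_3] = 6.8 / 0.2073 = 32.802701
Verification: E[X] = sum E[X*1_A_i] = 1.57 + 4.04 + 6.8 = 12.41


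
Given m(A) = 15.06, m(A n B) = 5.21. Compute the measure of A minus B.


m(A \ B) = m(A) - m(A n B)
= 15.06 - 5.21
= 9.85


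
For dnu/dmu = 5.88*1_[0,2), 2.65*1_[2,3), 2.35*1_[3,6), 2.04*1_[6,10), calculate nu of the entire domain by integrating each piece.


Integrate each piece of the Radon-Nikodym derivative:
Step 1: integral_0^2 5.88 dx = 5.88*(2-0) = 5.88*2 = 11.76
Step 2: integral_2^3 2.65 dx = 2.65*(3-2) = 2.65*1 = 2.65
Step 3: integral_3^6 2.35 dx = 2.35*(6-3) = 2.35*3 = 7.05
Step 4: integral_6^10 2.04 dx = 2.04*(10-6) = 2.04*4 = 8.16
Total: 11.76 + 2.65 + 7.05 + 8.16 = 29.62


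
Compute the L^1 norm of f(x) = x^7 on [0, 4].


Step 1: ||f||_1 = (integral_0^4 |x^7|^1 dx)^(1/1)
     = (integral_0^4 x^7 dx)^(1/1)
Step 2: integral_0^4 x^7 dx = [x^8/(8)] from 0 to 4 = 4^8/8
     = 65536/8 = 8192
Step 3: ||f||_1 = (8192)^(1/1) = 8192


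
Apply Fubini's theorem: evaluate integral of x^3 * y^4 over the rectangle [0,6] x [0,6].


By Fubini's theorem, the double integral factors as a product of single integrals:
Step 1: integral_0^6 x^3 dx = [x^4/4] from 0 to 6
     = 6^4/4 = 324
Step 2: integral_0^6 y^4 dy = [y^5/5] from 0 to 6
     = 6^5/5 = 1555.2
Step 3: Double integral = 324 * 1555.2 = 503884.8


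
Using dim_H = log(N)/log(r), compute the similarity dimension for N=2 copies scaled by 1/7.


For a self-similar set with N copies scaled by 1/r:
dim_H = log(N)/log(r) = log(2)/log(7)
= 0.693147/1.94591
= 0.356207


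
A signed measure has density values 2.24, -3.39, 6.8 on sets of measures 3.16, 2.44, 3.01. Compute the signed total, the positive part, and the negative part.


Step 1: Compute signed measure on each set:
  Set 1: 2.24 * 3.16 = 7.0784
  Set 2: -3.39 * 2.44 = -8.2716
  Set 3: 6.8 * 3.01 = 20.468
Step 2: Total signed measure = (7.0784) + (-8.2716) + (20.468)
     = 19.2748
Step 3: Positive part mu+(X) = sum of positive contributions = 27.5464
Step 4: Negative part mu-(X) = |sum of negative contributions| = 8.2716


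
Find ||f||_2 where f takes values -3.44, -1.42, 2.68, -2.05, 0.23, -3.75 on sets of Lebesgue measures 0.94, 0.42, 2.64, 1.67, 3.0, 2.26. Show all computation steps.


Step 1: Compute |f_i|^2 for each value:
  |-3.44|^2 = 11.8336
  |-1.42|^2 = 2.0164
  |2.68|^2 = 7.1824
  |-2.05|^2 = 4.2025
  |0.23|^2 = 0.0529
  |-3.75|^2 = 14.0625
Step 2: Multiply by measures and sum:
  11.8336 * 0.94 = 11.123584
  2.0164 * 0.42 = 0.846888
  7.1824 * 2.64 = 18.961536
  4.2025 * 1.67 = 7.018175
  0.0529 * 3.0 = 0.1587
  14.0625 * 2.26 = 31.78125
Sum = 11.123584 + 0.846888 + 18.961536 + 7.018175 + 0.1587 + 31.78125 = 69.890133
Step 3: Take the p-th root:
||f||_2 = (69.890133)^(1/2) = 8.360032


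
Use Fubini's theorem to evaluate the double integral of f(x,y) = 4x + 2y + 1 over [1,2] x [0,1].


By Fubini, integrate in x first, then y.
Step 1: Fix y, integrate over x in [1,2]:
  integral(4x + 2y + 1, x=1..2)
  = 4*(2^2 - 1^2)/2 + (2y + 1)*(2 - 1)
  = 6 + (2y + 1)*1
  = 6 + 2y + 1
  = 7 + 2y
Step 2: Integrate over y in [0,1]:
  integral(7 + 2y, y=0..1)
  = 7*1 + 2*(1^2 - 0^2)/2
  = 7 + 1
  = 8


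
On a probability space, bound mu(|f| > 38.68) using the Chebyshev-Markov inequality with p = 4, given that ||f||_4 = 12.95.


Chebyshev/Markov inequality: mu(|f| > eps) <= (||f||_p / eps)^p
Step 1: ||f||_4 / eps = 12.95 / 38.68 = 0.334798
Step 2: Raise to power p = 4:
  (0.334798)^4 = 0.012564
Step 3: Therefore mu(|f| > 38.68) <= 0.012564


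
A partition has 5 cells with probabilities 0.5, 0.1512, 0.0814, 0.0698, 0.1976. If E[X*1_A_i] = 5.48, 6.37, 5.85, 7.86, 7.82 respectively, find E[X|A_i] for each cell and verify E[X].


For each cell A_i: E[X|A_i] = E[X*1_A_i] / P(A_i)
Step 1: E[X|A_1] = 5.48 / 0.5 = 10.96
Step 2: E[X|A_2] = 6.37 / 0.1512 = 42.12963
Step 3: E[X|A_3] = 5.85 / 0.0814 = 71.867322
Step 4: E[X|A_4] = 7.86 / 0.0698 = 112.60745
Step 5: E[X|A_5] = 7.82 / 0.1976 = 39.574899
Verification: E[X] = sum E[X*1_A_i] = 5.48 + 6.37 + 5.85 + 7.86 + 7.82 = 33.38


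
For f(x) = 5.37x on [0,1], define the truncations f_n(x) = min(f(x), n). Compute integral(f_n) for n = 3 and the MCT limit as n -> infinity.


f(x) = 5.37x on [0,1]; f_n(x) = min(5.37x, n). At n = 3:
Step 1: f(x) reaches 3 at x = 3/5.37 = 0.558659
Step 2: integral(f_3) = integral(5.37x, 0, 0.558659) + integral(3, 0.558659, 1)
       = 5.37*0.558659^2/2 + 3*(1 - 0.558659)
       = 0.837989 + 1.324022
       = 2.162011
Step 3: As n -> infinity, f_n increases to f, so by MCT integral(f_n) -> integral(f) = 5.37/2 = 2.685.
Convergence: integral(f_3) = 2.162011 -> 2.685 as n -> infinity


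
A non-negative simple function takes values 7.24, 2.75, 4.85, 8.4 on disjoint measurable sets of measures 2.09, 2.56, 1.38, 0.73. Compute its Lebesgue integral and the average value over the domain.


Step 1: Integral = sum(value_i * measure_i)
= 7.24*2.09 + 2.75*2.56 + 4.85*1.38 + 8.4*0.73
= 15.1316 + 7.04 + 6.693 + 6.132
= 34.9966
Step 2: Total measure of domain = 2.09 + 2.56 + 1.38 + 0.73 = 6.76
Step 3: Average value = 34.9966 / 6.76 = 5.177012


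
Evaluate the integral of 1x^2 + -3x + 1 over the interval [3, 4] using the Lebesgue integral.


The Lebesgue integral of a Riemann-integrable function agrees with the Riemann integral.
Antiderivative F(x) = (1/3)x^3 + (-3/2)x^2 + 1x
F(4) = (1/3)*4^3 + (-3/2)*4^2 + 1*4
     = (1/3)*64 + (-3/2)*16 + 1*4
     = 21.333333 + -24 + 4
     = 1.333333
F(3) = -1.5
Integral = F(4) - F(3) = 1.333333 - -1.5 = 2.833333


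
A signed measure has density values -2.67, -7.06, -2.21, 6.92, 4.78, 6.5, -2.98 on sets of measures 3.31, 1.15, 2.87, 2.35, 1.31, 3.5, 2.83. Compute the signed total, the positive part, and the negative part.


Step 1: Compute signed measure on each set:
  Set 1: -2.67 * 3.31 = -8.8377
  Set 2: -7.06 * 1.15 = -8.119
  Set 3: -2.21 * 2.87 = -6.3427
  Set 4: 6.92 * 2.35 = 16.262
  Set 5: 4.78 * 1.31 = 6.2618
  Set 6: 6.5 * 3.5 = 22.75
  Set 7: -2.98 * 2.83 = -8.4334
Step 2: Total signed measure = (-8.8377) + (-8.119) + (-6.3427) + (16.262) + (6.2618) + (22.75) + (-8.4334)
     = 13.541
Step 3: Positive part mu+(X) = sum of positive contributions = 45.2738
Step 4: Negative part mu-(X) = |sum of negative contributions| = 31.7328


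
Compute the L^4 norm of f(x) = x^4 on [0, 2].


Step 1: ||f||_4 = (integral_0^2 |x^4|^4 dx)^(1/4)
     = (integral_0^2 x^16 dx)^(1/4)
Step 2: integral_0^2 x^16 dx = [x^17/(17)] from 0 to 2 = 2^17/17
     = 131072/17 = 7710.117647
Step 3: ||f||_4 = (7710.117647)^(1/4) = 9.370554


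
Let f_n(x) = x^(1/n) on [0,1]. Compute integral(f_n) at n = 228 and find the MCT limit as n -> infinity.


At n = 228: f_228(x) = x^(1/228).
Step 1: integral(x^(1/228), 0, 1) = [x^(1/228+1) / (1/228+1)] from 0 to 1
     = 1 / (1/228 + 1) = 1 / ((228+1)/228) = 228/(228+1)
     = 228/229 = 0.995633
Step 2: As n -> infinity, f_n(x) = x^(1/n) -> 1 for x in (0,1], and f_n is increasing in n.
By MCT, lim_n integral(f_n) = integral(lim_n f_n) = integral(1, 0, 1) = 1.
Step 3: Verify convergence: 228/229 = 0.995633 -> 1


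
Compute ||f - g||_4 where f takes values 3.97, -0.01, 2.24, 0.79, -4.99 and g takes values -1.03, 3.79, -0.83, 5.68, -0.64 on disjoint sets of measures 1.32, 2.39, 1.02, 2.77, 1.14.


Step 1: Compute differences f_i - g_i:
  3.97 - -1.03 = 5
  -0.01 - 3.79 = -3.8
  2.24 - -0.83 = 3.07
  0.79 - 5.68 = -4.89
  -4.99 - -0.64 = -4.35
Step 2: Compute |diff|^4 * measure for each set:
  |5|^4 * 1.32 = 625 * 1.32 = 825
  |-3.8|^4 * 2.39 = 208.5136 * 2.39 = 498.347504
  |3.07|^4 * 1.02 = 88.82874 * 1.02 = 90.605315
  |-4.89|^4 * 2.77 = 571.788526 * 2.77 = 1583.854218
  |-4.35|^4 * 1.14 = 358.061006 * 1.14 = 408.189547
Step 3: Sum = 3405.996584
Step 4: ||f-g||_4 = (3405.996584)^(1/4) = 7.639432


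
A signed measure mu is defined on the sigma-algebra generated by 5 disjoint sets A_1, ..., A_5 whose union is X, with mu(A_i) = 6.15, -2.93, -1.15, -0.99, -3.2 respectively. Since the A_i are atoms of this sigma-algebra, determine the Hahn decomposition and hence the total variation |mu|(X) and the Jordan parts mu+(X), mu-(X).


Step 1: Every measurable set is a union of atoms (the cells / points), so a Hahn decomposition is
  obtained by grouping atoms by sign: P = union of atoms with mu > 0, N = union of the remaining atoms.
  Atoms in P (indices): 1;  atoms in N (indices): 2, 3, 4, 5
  Positive values: 6.15
  Negative values: -2.93, -1.15, -0.99, -3.2
Step 2: mu+(X) = mu(P) = sum of positive atom values = 6.15
Step 3: mu-(X) = -mu(N) = sum of |negative atom values| = 8.27
Step 4: |mu|(X) = mu+(X) + mu-(X) = 6.15 + 8.27 = 14.42


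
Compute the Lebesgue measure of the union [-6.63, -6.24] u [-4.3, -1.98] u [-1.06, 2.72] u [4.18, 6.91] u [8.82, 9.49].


For pairwise disjoint intervals, m(union) = sum of lengths.
= (-6.24 - -6.63) + (-1.98 - -4.3) + (2.72 - -1.06) + (6.91 - 4.18) + (9.49 - 8.82)
= 0.39 + 2.32 + 3.78 + 2.73 + 0.67
= 9.89


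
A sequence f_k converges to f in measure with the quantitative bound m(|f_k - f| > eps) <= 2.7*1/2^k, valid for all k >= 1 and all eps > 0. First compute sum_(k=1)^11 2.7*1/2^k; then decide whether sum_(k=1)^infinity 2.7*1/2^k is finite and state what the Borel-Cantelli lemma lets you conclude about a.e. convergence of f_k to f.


Step 1: List the terms 2.7*1/2^k for k = 1 to 11:
  k=1: 1.35
  k=2: 0.675
  k=3: 0.3375
  k=4: 0.16875
  k=5: 0.084375
  k=6: 0.042188
  k=7: 0.021094
  k=8: 0.010547
  k=9: 0.005273
  k=10: 0.002637
  k=11: 0.001318
Step 2: Partial sum = 1.35 + 0.675 + 0.3375 + 0.16875 + 0.084375 + 0.042188 + 0.021094 + 0.010547 + 0.005273 + 0.002637 + 0.001318
     = 2.698682
Step 3: The full series sum_(k>=1) 2.7*1/2^k converges (geometric series with ratio 1/2 < 1; a constant multiple of a convergent series converges).
Step 4: Fix eps > 0. Since sum_k m(|f_k - f| > eps) < infinity, the Borel-Cantelli lemma gives
        m(limsup_k {|f_k - f| > eps}) = 0, i.e. for a.e. x, |f_k(x) - f(x)| <= eps for all large k.
        Applying this with eps = 1/j for j = 1, 2, ... and intersecting the countably many full-measure sets,
        for a.e. x we get limsup_k |f_k(x) - f(x)| <= 1/j for every j, hence f_k -> f almost everywhere.
Conclusion: series converges; Borel-Cantelli yields f_k -> f a.e.


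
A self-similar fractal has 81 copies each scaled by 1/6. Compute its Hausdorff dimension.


For a self-similar set with N copies scaled by 1/r:
dim_H = log(N)/log(r) = log(81)/log(6)
= 4.394449/1.791759
= 2.452589


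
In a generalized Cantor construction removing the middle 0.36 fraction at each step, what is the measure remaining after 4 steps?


Step 1: At each step, fraction remaining = 1 - 0.36 = 0.64
Step 2: After 4 steps, measure = (0.64)^4
Step 3: Computing the power step by step:
  After step 1: 0.64
  After step 2: 0.4096
  After step 3: 0.262144
  After step 4: 0.167772
Result = 0.167772


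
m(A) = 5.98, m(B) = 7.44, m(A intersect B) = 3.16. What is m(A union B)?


By inclusion-exclusion: m(A u B) = m(A) + m(B) - m(A n B)
= 5.98 + 7.44 - 3.16
= 10.26


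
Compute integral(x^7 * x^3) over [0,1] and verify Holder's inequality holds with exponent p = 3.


Step 1: Exact integral of f*g = integral(x^10, 0, 1) = 1/11
     = 0.090909
Step 2: Holder bound with p=3, q=1.5:
  ||f||_p = (integral x^21 dx)^(1/3) = (1/22)^(1/3) = 0.356883
  ||g||_q = (integral x^4.5 dx)^(1/1.5) = (1/5.5)^(1/1.5) = 0.320941
Step 3: Holder bound = ||f||_p * ||g||_q = 0.356883 * 0.320941 = 0.114538
Verification: 0.090909 <= 0.114538 (Holder holds)


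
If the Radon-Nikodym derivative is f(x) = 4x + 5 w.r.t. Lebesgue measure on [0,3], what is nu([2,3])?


nu(A) = integral_A (dnu/dmu) dmu = integral_2^3 (4x + 5) dx
Step 1: Antiderivative F(x) = (4/2)x^2 + 5x
Step 2: F(3) = (4/2)*3^2 + 5*3 = 18 + 15 = 33
Step 3: F(2) = (4/2)*2^2 + 5*2 = 8 + 10 = 18
Step 4: nu([2,3]) = F(3) - F(2) = 33 - 18 = 15


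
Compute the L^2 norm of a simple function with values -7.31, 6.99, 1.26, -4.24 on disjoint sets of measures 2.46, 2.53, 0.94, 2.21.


Step 1: Compute |f_i|^2 for each value:
  |-7.31|^2 = 53.4361
  |6.99|^2 = 48.8601
  |1.26|^2 = 1.5876
  |-4.24|^2 = 17.9776
Step 2: Multiply by measures and sum:
  53.4361 * 2.46 = 131.452806
  48.8601 * 2.53 = 123.616053
  1.5876 * 0.94 = 1.492344
  17.9776 * 2.21 = 39.730496
Sum = 131.452806 + 123.616053 + 1.492344 + 39.730496 = 296.291699
Step 3: Take the p-th root:
||f||_2 = (296.291699)^(1/2) = 17.213126


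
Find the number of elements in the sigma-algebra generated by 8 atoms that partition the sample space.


Each element of the sigma-algebra is a union of some subset of the 8 atoms.
The number of such subsets is 2^8 = 256.


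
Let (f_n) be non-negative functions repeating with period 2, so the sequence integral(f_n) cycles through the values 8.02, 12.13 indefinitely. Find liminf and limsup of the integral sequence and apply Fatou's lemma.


The sequence (integral(f_n)) is periodic with period 2, repeating the values 8.02, 12.13 indefinitely.
Step 1: For a periodic sequence, every tail (a_m, a_(m+1), ...) contains all 2 period values infinitely often.
Step 2: Hence inf of every tail = min of the period values = min(8.02, 12.13) = 8.02.
        liminf_n integral(f_n) = sup over m of (inf of tail from m) = 8.02.
Step 3: Similarly sup of every tail = max of the period values = 12.13.
        limsup_n integral(f_n) = 12.13.
Step 4: Fatou's lemma: integral(liminf_n f_n) <= liminf_n integral(f_n) = 8.02.
        So the integral of the pointwise liminf is at most 8.02.


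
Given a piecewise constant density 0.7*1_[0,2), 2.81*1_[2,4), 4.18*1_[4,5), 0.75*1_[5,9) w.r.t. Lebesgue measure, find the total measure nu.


Integrate each piece of the Radon-Nikodym derivative:
Step 1: integral_0^2 0.7 dx = 0.7*(2-0) = 0.7*2 = 1.4
Step 2: integral_2^4 2.81 dx = 2.81*(4-2) = 2.81*2 = 5.62
Step 3: integral_4^5 4.18 dx = 4.18*(5-4) = 4.18*1 = 4.18
Step 4: integral_5^9 0.75 dx = 0.75*(9-5) = 0.75*4 = 3
Total: 1.4 + 5.62 + 4.18 + 3 = 14.2


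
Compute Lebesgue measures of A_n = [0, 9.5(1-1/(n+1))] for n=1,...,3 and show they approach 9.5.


By continuity of measure from below: if A_n increases to A, then m(A_n) -> m(A).
Here A = [0, 9.5], so m(A) = 9.5
Step 1: a_1 = 9.5*(1 - 1/2) = 4.75, m(A_1) = 4.75
Step 2: a_2 = 9.5*(1 - 1/3) = 6.3333, m(A_2) = 6.3333
Step 3: a_3 = 9.5*(1 - 1/4) = 7.125, m(A_3) = 7.125
Limit: m(A_n) -> m([0,9.5]) = 9.5


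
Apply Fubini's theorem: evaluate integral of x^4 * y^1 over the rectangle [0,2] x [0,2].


By Fubini's theorem, the double integral factors as a product of single integrals:
Step 1: integral_0^2 x^4 dx = [x^5/5] from 0 to 2
     = 2^5/5 = 6.4
Step 2: integral_0^2 y^1 dy = [y^2/2] from 0 to 2
     = 2^2/2 = 2
Step 3: Double integral = 6.4 * 2 = 12.8


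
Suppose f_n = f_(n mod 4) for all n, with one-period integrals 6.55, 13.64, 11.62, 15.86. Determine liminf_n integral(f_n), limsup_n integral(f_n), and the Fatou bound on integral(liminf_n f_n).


The sequence (integral(f_n)) is periodic with period 4, repeating the values 6.55, 13.64, 11.62, 15.86 indefinitely.
Step 1: For a periodic sequence, every tail (a_m, a_(m+1), ...) contains all 4 period values infinitely often.
Step 2: Hence inf of every tail = min of the period values = min(6.55, 13.64, 11.62, 15.86) = 6.55.
        liminf_n integral(f_n) = sup over m of (inf of tail from m) = 6.55.
Step 3: Similarly sup of every tail = max of the period values = 15.86.
        limsup_n integral(f_n) = 15.86.
Step 4: Fatou's lemma: integral(liminf_n f_n) <= liminf_n integral(f_n) = 6.55.
        So the integral of the pointwise liminf is at most 6.55.


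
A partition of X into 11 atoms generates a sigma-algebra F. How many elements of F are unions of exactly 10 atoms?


Each element of F is a union of some subset of the 11 atoms.
Elements that are unions of exactly 10 atoms correspond to 10-element subsets of the 11 atoms.
Count = C(11, 10) = 11! / (10! * 1!) = 11.


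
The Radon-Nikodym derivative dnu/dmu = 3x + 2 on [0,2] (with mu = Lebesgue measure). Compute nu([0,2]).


nu(A) = integral_A (dnu/dmu) dmu = integral_0^2 (3x + 2) dx
Step 1: Antiderivative F(x) = (3/2)x^2 + 2x
Step 2: F(2) = (3/2)*2^2 + 2*2 = 6 + 4 = 10
Step 3: F(0) = (3/2)*0^2 + 2*0 = 0.0 + 0 = 0.0
Step 4: nu([0,2]) = F(2) - F(0) = 10 - 0.0 = 10


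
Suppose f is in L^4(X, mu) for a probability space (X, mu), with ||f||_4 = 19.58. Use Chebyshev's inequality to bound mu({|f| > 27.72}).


Chebyshev/Markov inequality: mu(|f| > eps) <= (||f||_p / eps)^p
Step 1: ||f||_4 / eps = 19.58 / 27.72 = 0.706349
Step 2: Raise to power p = 4:
  (0.706349)^4 = 0.24893
Step 3: Therefore mu(|f| > 27.72) <= 0.24893


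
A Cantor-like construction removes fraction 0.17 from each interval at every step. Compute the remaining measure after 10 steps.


Step 1: At each step, fraction remaining = 1 - 0.17 = 0.83
Step 2: After 10 steps, measure = (0.83)^10
Result = 0.15516


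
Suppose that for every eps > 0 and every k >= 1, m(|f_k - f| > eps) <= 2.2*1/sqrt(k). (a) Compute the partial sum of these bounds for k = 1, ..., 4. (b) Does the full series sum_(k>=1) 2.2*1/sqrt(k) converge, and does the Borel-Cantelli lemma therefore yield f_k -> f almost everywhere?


Step 1: List the terms 2.2*1/sqrt(k) for k = 1 to 4:
  k=1: 2.2
  k=2: 1.555635
  k=3: 1.270171
  k=4: 1.1
Step 2: Partial sum = 2.2 + 1.555635 + 1.270171 + 1.1
     = 6.125806
Step 3: The full series sum_(k>=1) 2.2*1/sqrt(k) diverges (p-series with p = 1/2 <= 1; a nonzero constant multiple of a divergent series diverges).
Step 4: The (first) Borel-Cantelli lemma requires a summable sequence of measures, so it does not apply here;
        from this bound alone no conclusion about a.e. convergence can be drawn (convergence in measure still
        gives an a.e.-convergent subsequence, but not a.e. convergence of the whole sequence).
Conclusion: series diverges; Borel-Cantelli is inconclusive about a.e. convergence of f_k.


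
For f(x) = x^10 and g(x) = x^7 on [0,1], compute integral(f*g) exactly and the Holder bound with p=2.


Step 1: Exact integral of f*g = integral(x^17, 0, 1) = 1/18
     = 0.055556
Step 2: Holder bound with p=2, q=2:
  ||f||_p = (integral x^20 dx)^(1/2) = (1/21)^(1/2) = 0.218218
  ||g||_q = (integral x^14 dx)^(1/2) = (1/15)^(1/2) = 0.258199
Step 3: Holder bound = ||f||_p * ||g||_q = 0.218218 * 0.258199 = 0.056344
Verification: 0.055556 <= 0.056344 (Holder holds)
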